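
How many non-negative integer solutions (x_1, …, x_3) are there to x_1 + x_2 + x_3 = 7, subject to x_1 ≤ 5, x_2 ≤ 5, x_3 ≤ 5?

27

By stars and bars, unrestricted non-negative solutions to x_1+…+x_3 = 7 number C(7+2,2) = 36.
Subtract solutions that violate a single cap (substitute x_i' = x_i − (cap_i+1)): x_1 ≥ 6 gives C(3,2) = 3; x_2 ≥ 6 gives C(3,2) = 3; x_3 ≥ 6 gives C(3,2) = 3. Together 9.
No two caps can be exceeded simultaneously, so the pair terms are all 0.
By inclusion–exclusion the count is 36 − 9 + 0 = 27.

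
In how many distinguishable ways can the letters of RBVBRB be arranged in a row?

Letter multiplicities in RBVBRB: B×3, R×2, V×1.
Dividing 6! = 720 by 3!·2! = 12 for the repeated letters gives 60.

60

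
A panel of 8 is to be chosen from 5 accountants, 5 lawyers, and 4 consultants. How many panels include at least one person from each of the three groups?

2940

Unrestricted: C(14,8) = 3003 ways to pick any 8 of the 14.
Subtract selections that omit an entire group: no accountants → C(9,8) = 9; no lawyers → C(9,8) = 9; no consultants → C(10,8) = 45.
Add back selections omitting two groups (i.e. drawn from a single group): C(5,8) + C(5,8) + C(4,8) = 0.
By inclusion–exclusion: 3003 − 63 + 0 = 2940.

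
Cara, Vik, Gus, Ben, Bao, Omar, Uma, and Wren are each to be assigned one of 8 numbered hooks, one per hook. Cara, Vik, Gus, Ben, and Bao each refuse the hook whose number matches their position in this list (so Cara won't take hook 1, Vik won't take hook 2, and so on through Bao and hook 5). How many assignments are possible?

Let Aᵢ (for 1 ≤ i ≤ 5) be the placements that put person i in their forbidden hook. Any j of these fix j positions, leaving (8−j)! ways to fill the rest, and there are C(5,j) ways to pick which j.
By inclusion–exclusion, the number of valid placements is Σ_{j=0}^{5} (−1)^j C(5,j)·(8−j)!.
Computing: 40320 − 25200 + 7200 − 1200 + 120 − 6 = 21234.

21234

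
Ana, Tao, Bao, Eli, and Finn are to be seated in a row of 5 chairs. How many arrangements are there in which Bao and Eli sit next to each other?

Place the 3 others and the Bao-Eli pair as 4 objects in a line; the pair has 2 internal arrangements.
That gives 2 × 4! = 2 × 24 = 48.

48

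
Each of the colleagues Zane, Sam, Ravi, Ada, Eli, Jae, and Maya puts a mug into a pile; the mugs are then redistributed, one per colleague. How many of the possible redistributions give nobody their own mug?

1854

This is the derangement count D_7: permutations of 7 items with no fixed point.
By inclusion–exclusion this is Σ_{j=0}^{7} (−1)^j C(7,j)·(7−j)!.
Computing: 5040 − 5040 + 2520 − 840 + 210 − 42 + 7 − 1 = 1854.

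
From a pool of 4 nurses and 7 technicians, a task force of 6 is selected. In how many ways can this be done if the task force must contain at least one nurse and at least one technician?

Total 6-person selections from all 11: C(11,6) = 462.
Selections missing a whole group: no nurses → C(7,6) = 7; no technicians → C(4,6) = 0.
Both groups omitted at once is impossible, so 462 − 7 = 455.

455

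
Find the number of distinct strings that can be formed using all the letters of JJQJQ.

Letter multiplicities in JJQJQ: J×3, Q×2.
Dividing 5! = 120 by 3!·2! = 12 for the repeated letters gives 10.

10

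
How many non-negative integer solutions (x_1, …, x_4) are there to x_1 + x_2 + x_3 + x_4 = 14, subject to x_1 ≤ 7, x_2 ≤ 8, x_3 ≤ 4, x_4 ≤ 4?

145

Without the upper bounds there are C(17,3) = 680 ways to split 14 among 4 variables.
Subtract solutions that violate a single cap (substitute x_i' = x_i − (cap_i+1)): x_1 ≥ 8 gives C(9,3) = 84; x_2 ≥ 9 gives C(8,3) = 56; x_3 ≥ 5 gives C(12,3) = 220; x_4 ≥ 5 gives C(12,3) = 220. Together 580.
Add back pairs where two caps are both exceeded: 0 + 4 + 4 + 1 + 1 + 35 = 45.
By inclusion–exclusion the count is 680 − 580 + 45 = 145.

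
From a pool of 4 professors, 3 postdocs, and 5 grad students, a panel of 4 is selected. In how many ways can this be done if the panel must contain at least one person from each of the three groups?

270

Unrestricted: C(12,4) = 495 ways to pick any 4 of the 12.
Subtract selections that omit an entire group: no professors → C(8,4) = 70; no postdocs → C(9,4) = 126; no grad students → C(7,4) = 35.
Add back selections omitting two groups (i.e. drawn from a single group): C(4,4) + C(3,4) + C(5,4) = 6.
By inclusion–exclusion: 495 − 231 + 6 = 270.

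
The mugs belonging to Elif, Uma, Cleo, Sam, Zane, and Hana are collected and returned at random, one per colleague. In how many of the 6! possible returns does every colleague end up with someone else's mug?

265

Let Aᵢ be the assignments in which colleague i gets their own mug. We want the size of the complement of A₁∪…∪A_6.
By inclusion–exclusion this is Σ_{j=0}^{6} (−1)^j C(6,j)·(6−j)!.
Computing: 720 − 720 + 360 − 120 + 30 − 6 + 1 = 265.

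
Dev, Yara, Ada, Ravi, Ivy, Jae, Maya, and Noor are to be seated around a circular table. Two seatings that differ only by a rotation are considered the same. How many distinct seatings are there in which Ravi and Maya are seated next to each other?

1440

Treat {Ravi, Maya} as one unit (2 internal orders) and seat the resulting 7 units around the table: (6)! circular arrangements.
So 2 × (6)! = 2 × 720 = 1440.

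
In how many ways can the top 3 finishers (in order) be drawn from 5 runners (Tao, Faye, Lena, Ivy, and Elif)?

60

This is an ordered selection of 3 from 5: P(5,3).
That gives 5 × 4 × 3 = 60.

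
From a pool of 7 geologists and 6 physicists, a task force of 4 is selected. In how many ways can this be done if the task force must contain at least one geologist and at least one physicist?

Unrestricted: C(13,4) = 715 ways to pick any 4 of the 13.
Selections missing a whole group: no geologists → C(6,4) = 15; no physicists → C(7,4) = 35.
Both groups omitted at once is impossible, so 715 − 50 = 665.

665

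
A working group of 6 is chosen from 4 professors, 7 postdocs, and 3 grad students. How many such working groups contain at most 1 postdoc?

154

Split by how many postdocs are chosen (0 through 1).
Sum: C(7,0)·C(7,6) + C(7,1)·C(7,5) = 7 + 147 = 154.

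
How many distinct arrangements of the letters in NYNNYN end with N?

Fix N in the last position and arrange the remaining 5 letters.
Those 5 letters have N appearing 3 times and Y appearing twice, giving (5)!/(3!·2!) = 10.

10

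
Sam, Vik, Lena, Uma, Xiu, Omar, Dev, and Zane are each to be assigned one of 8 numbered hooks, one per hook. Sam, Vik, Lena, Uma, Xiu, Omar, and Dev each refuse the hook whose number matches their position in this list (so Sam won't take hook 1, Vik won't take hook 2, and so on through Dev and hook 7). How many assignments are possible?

Let Aᵢ (for 1 ≤ i ≤ 7) be the placements that put person i in their forbidden hook. Any j of these fix j positions, leaving (8−j)! ways to fill the rest, and there are C(7,j) ways to pick which j.
By inclusion–exclusion, the number of valid placements is Σ_{j=0}^{7} (−1)^j C(7,j)·(8−j)!.
Computing: 40320 − 35280 + 15120 − 4200 + 840 − 126 + 14 − 1 = 16687.

16687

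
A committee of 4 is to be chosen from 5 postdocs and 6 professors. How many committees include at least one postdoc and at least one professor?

Total 4-person selections from all 11: C(11,4) = 330.
Selections missing a whole group: no postdocs → C(6,4) = 15; no professors → C(5,4) = 5.
Both groups omitted at once is impossible, so 330 − 20 = 310.

310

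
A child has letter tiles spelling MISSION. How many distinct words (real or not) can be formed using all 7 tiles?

Letter multiplicities in MISSION: I×2, M×1, N×1, O×1, S×2.
Dividing 7! = 5040 by 2!·2! = 4 for the repeated letters gives 1260.

1260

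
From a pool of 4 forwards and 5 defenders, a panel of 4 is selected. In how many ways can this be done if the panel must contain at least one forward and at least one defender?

120

With no constraint there are C(9,4) = 126 possible selections.
Selections missing a whole group: no forwards → C(5,4) = 5; no defenders → C(4,4) = 1.
Both groups omitted at once is impossible, so 126 − 6 = 120.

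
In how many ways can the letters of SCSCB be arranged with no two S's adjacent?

18

Total arrangements of SCSCB: 5!/(2!·2!) = 30.
Arrangements with the S's together: treat SS as one letter, giving (4)!/(2!) = 12.
Subtracting, 30 − 12 = 18 arrangements keep the S's apart.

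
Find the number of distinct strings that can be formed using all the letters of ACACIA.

60

Letter multiplicities in ACACIA: A×3, C×2, I×1.
So there are 6! / (3!·2!) = 60 distinguishable arrangements.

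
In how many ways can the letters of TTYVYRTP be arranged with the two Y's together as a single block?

Treat the 2 copies of Y as a single block. The multiset to arrange is then {YY, P, R, T, T, T, V}, 7 items in all.
That gives (7)!/(3!) = 840 arrangements.

840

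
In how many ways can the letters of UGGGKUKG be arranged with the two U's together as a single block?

105

Treat the 2 copies of U as a single block. The multiset to arrange is then {UU, G, G, G, G, K, K}, 7 items in all.
That gives (7)!/(4!·2!) = 105 arrangements.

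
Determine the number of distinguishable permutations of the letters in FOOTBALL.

The 8 letters of FOOTBALL have repeats: L appearing twice and O appearing twice.
So there are 8! / (2!·2!) = 10080 distinguishable arrangements.

10080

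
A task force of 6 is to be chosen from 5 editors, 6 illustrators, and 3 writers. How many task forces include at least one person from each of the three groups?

With no constraint there are C(14,6) = 3003 possible selections.
Selections missing a whole group: no editors → C(9,6) = 84; no illustrators → C(8,6) = 28; no writers → C(11,6) = 462.
Add back selections omitting two groups (i.e. drawn from a single group): C(5,6) + C(6,6) + C(3,6) = 1.
By inclusion–exclusion: 3003 − 574 + 1 = 2430.

2430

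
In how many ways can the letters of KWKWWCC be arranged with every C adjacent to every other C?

60

Treat the 2 copies of C as a single block. The multiset to arrange is then {CC, K, K, W, W, W}, 6 items in all.
That gives (6)!/(3!·2!) = 60 arrangements.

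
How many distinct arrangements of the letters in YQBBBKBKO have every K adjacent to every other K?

1680

Treat the 2 copies of K as a single block. The multiset to arrange is then {KK, B, B, B, B, O, Q, Y}, 8 items in all.
That gives (8)!/(4!) = 1680 arrangements.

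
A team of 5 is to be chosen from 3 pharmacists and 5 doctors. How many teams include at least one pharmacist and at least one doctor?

Unrestricted: C(8,5) = 56 ways to pick any 5 of the 8.
Subtract selections that omit an entire group: no pharmacists → C(5,5) = 1; no doctors → C(3,5) = 0.
Both groups omitted at once is impossible, so 56 − 1 = 55.

55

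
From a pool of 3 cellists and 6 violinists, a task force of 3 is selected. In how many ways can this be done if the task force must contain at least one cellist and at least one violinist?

63

Unrestricted: C(9,3) = 84 ways to pick any 3 of the 9.
Subtract selections that omit an entire group: no cellists → C(6,3) = 20; no violinists → C(3,3) = 1.
Both groups omitted at once is impossible, so 84 − 21 = 63.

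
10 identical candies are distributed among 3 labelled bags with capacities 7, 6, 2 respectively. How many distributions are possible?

By stars and bars, unrestricted non-negative solutions to x_1+…+x_3 = 10 number C(10+2,2) = 66.
Subtract solutions that violate a single cap (substitute x_i' = x_i − (cap_i+1)): x_1 ≥ 8 gives C(4,2) = 6; x_2 ≥ 7 gives C(5,2) = 10; x_3 ≥ 3 gives C(9,2) = 36. Together 52.
Add back pairs where two caps are both exceeded: 0 + 0 + 1 = 1.
By inclusion–exclusion the count is 66 − 52 + 1 = 15.

15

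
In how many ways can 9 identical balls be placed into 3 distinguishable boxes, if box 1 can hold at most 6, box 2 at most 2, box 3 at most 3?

6

By stars and bars, unrestricted non-negative solutions to x_1+…+x_3 = 9 number C(9+2,2) = 55.
Subtract solutions that violate a single cap (substitute x_i' = x_i − (cap_i+1)): x_1 ≥ 7 gives C(4,2) = 6; x_2 ≥ 3 gives C(8,2) = 28; x_3 ≥ 4 gives C(7,2) = 21. Together 55.
Add back pairs where two caps are both exceeded: 0 + 0 + 6 = 6.
By inclusion–exclusion the count is 55 − 55 + 6 = 6.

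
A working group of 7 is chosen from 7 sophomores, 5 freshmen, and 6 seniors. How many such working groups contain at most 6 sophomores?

Split by how many sophomores are chosen (0 through 6).
Sum: C(7,0)·C(11,7) + C(7,1)·C(11,6) + C(7,2)·C(11,5) + C(7,3)·C(11,4) + C(7,4)·C(11,3) + C(7,5)·C(11,2) + C(7,6)·C(11,1) = 330 + 3234 + 9702 + 11550 + 5775 + 1155 + 77 = 31823.

31823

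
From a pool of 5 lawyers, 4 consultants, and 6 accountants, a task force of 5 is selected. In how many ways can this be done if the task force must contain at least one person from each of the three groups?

2170

With no constraint there are C(15,5) = 3003 possible selections.
Subtract selections that omit an entire group: no lawyers → C(10,5) = 252; no consultants → C(11,5) = 462; no accountants → C(9,5) = 126.
Add back selections omitting two groups (i.e. drawn from a single group): C(5,5) + C(4,5) + C(6,5) = 7.
By inclusion–exclusion: 3003 − 840 + 7 = 2170.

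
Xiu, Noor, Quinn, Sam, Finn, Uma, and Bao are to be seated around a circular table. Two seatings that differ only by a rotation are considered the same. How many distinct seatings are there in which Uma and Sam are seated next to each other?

240

Treat {Uma, Sam} as one unit (2 internal orders) and seat the resulting 6 units around the table: (5)! circular arrangements.
So 2 × (5)! = 2 × 120 = 240.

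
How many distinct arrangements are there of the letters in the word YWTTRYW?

Letter multiplicities in YWTTRYW: R×1, T×2, W×2, Y×2.
So there are 7! / (2!·2!·2!) = 630 distinguishable arrangements.

630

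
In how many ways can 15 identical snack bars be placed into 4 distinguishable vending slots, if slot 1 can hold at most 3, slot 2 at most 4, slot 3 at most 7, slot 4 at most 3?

10

Ignoring the caps, the number of non-negative solutions to x_1+…+x_4 = 15 is C(18,3) = 816.
Subtract solutions that violate a single cap (substitute x_i' = x_i − (cap_i+1)): x_1 ≥ 4 gives C(14,3) = 364; x_2 ≥ 5 gives C(13,3) = 286; x_3 ≥ 8 gives C(10,3) = 120; x_4 ≥ 4 gives C(14,3) = 364. Together 1134.
Add back pairs where two caps are both exceeded: 84 + 20 + 120 + 10 + 84 + 20 = 338.
Subtract triples: 0 + 10 + 0 + 0 = 10.
By inclusion–exclusion the count is 816 − 1134 + 338 − 10 = 10.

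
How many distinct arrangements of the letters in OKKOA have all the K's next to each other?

12

Treat the 2 copies of K as a single block. The multiset to arrange is then {KK, A, O, O}, 4 items in all.
That gives (4)!/(2!) = 12 arrangements.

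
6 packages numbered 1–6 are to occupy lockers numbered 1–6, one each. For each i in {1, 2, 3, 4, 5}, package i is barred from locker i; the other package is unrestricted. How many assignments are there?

Let Aᵢ (for 1 ≤ i ≤ 5) be the placements that put package i in its forbidden locker. Any j of these fix j positions, leaving (6−j)! ways to fill the rest, and there are C(5,j) ways to pick which j.
By inclusion–exclusion, the number of valid placements is Σ_{j=0}^{5} (−1)^j C(5,j)·(6−j)!.
Computing: 720 − 600 + 240 − 60 + 10 − 1 = 309.

309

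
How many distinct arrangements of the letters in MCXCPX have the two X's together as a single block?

60

Treat the 2 copies of X as a single block. The multiset to arrange is then {XX, C, C, M, P}, 5 items in all.
That gives (5)!/(2!) = 60 arrangements.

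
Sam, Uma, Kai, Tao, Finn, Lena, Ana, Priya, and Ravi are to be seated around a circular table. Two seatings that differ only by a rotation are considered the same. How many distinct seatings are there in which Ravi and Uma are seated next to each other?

10080

Glue Ravi and Uma into a block (2 internal orders). Seating 8 units around a circle gives (7)! arrangements.
So 2 × (7)! = 2 × 5040 = 10080.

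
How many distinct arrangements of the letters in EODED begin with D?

With the first slot taken by D, it remains to arrange the other 4 letters (EOED).
Those 4 letters have E appearing twice, giving (4)!/(2!) = 12.

12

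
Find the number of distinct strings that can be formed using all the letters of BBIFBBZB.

336

The 8 letters of BBIFBBZB have repeats: B appearing 5 times.
Dividing 8! = 40320 by 5! = 120 for the repeated letters gives 336.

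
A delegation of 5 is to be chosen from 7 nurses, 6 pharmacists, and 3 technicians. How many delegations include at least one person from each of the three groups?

Unrestricted: C(16,5) = 4368 ways to pick any 5 of the 16.
Subtract selections that omit an entire group: no nurses → C(9,5) = 126; no pharmacists → C(10,5) = 252; no technicians → C(13,5) = 1287.
Add back selections omitting two groups (i.e. drawn from a single group): C(7,5) + C(6,5) + C(3,5) = 27.
By inclusion–exclusion: 4368 − 1665 + 27 = 2730.

2730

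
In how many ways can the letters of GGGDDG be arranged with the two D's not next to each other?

Total arrangements of GGGDDG: 6!/(4!·2!) = 15.
If the two D's are adjacent, glue them into one block, leaving 5 items to arrange: (5)!/(4!) = 5 ways.
Hence 15 − 5 = 10.

10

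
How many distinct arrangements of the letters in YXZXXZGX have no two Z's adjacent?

630

Total arrangements of YXZXXZGX: 8!/(4!·2!) = 840.
If the two Z's are adjacent, glue them into one block, leaving 7 items to arrange: (7)!/(4!) = 210 ways.
Subtracting, 840 − 210 = 630 arrangements keep the Z's apart.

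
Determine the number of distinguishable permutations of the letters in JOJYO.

30

JOJYO has 5 letters with J appearing twice and O appearing twice.
The number of distinct arrangements is 5!/(2!·2!) = 120/4 = 30.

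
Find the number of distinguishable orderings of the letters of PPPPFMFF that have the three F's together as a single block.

30

Treat the 3 copies of F as a single block. The multiset to arrange is then {FFF, M, P, P, P, P}, 6 items in all.
That gives (6)!/(4!) = 30 arrangements.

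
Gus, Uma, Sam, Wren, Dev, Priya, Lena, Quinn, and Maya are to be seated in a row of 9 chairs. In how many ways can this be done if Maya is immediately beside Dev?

80640

Glue Maya and Dev into one block (2 internal orders), leaving 8 units to arrange in a row.
So the count is 2·(8)! = 80640.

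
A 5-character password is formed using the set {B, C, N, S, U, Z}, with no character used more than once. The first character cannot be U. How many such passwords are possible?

600

The first character has 6−1 = 5 choices (anything except U).
The remaining 4 characters are filled from the other 5 symbols without repetition: 5 × 4 × 3 × 2 = 120.
Total: 5 × 120 = 600.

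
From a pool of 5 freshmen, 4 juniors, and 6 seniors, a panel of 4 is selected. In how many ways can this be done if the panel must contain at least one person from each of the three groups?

Total 4-person selections from all 15: C(15,4) = 1365.
Subtract selections that omit an entire group: no freshmen → C(10,4) = 210; no juniors → C(11,4) = 330; no seniors → C(9,4) = 126.
Add back selections omitting two groups (i.e. drawn from a single group): C(5,4) + C(4,4) + C(6,4) = 21.
By inclusion–exclusion: 1365 − 666 + 21 = 720.

720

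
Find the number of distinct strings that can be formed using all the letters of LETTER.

Letter multiplicities in LETTER: E×2, L×1, R×1, T×2.
The number of distinct arrangements is 6!/(2!·2!) = 720/4 = 180.

180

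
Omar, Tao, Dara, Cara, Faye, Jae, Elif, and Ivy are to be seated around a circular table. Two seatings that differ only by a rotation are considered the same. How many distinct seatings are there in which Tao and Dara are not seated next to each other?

All circular seatings of 8 people number (7)! = 5040.
Those with Tao next to Dara: fuse the pair into one unit and seat 7 units around a circle — 2·(6)! = 1440.
Subtracting, 5040 − 1440 = 3600.

3600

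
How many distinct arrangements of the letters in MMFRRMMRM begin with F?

With the first slot taken by F, it remains to arrange the other 8 letters (MMRRMMRM).
Those 8 letters have M appearing 5 times and R appearing 3 times, giving (8)!/(5!·3!) = 56.

56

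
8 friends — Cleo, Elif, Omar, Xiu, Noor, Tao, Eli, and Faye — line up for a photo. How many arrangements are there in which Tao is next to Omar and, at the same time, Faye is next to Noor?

2880

Treat {Tao,Omar} as one block (2 orders) and {Faye,Noor} as another (2 orders).
That leaves 6 units to arrange: 2 × 2 × 6! = 4 × 720 = 2880.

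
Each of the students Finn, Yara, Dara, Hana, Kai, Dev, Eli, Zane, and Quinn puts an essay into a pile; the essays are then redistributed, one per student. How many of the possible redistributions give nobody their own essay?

Let Aᵢ be the assignments in which student i gets their own essay. We want the size of the complement of A₁∪…∪A_9.
By inclusion–exclusion this is Σ_{j=0}^{9} (−1)^j C(9,j)·(9−j)!.
Computing: 362880 − 362880 + 181440 − 60480 + 15120 − 3024 + 504 − 72 + 9 − 1 = 133496.

133496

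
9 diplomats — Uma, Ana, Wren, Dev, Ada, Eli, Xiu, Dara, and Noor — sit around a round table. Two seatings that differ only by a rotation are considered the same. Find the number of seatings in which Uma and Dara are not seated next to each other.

Without the restriction there are (8)! = 40320 seatings.
Seatings with Uma beside Dara: treat them as a block with 2 internal orders, giving 2 × (7)! = 10080.
Subtracting, 40320 − 10080 = 30240.

30240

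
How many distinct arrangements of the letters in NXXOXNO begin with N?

60

With the first slot taken by N, it remains to arrange the other 6 letters (XXOXNO).
Those 6 letters have O appearing twice and X appearing 3 times, giving (6)!/(3!·2!) = 60.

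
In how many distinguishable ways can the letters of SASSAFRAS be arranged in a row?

Letter multiplicities in SASSAFRAS: A×3, F×1, R×1, S×4.
The number of distinct arrangements is 9!/(4!·3!) = 362880/144 = 2520.

2520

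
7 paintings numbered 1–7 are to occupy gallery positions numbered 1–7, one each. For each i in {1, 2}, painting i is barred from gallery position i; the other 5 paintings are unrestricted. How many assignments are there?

Let Aᵢ (for i ∈ {1, 2}) be the placements that put painting i in its forbidden gallery position. Any j of these fix j positions, leaving (7−j)! ways to fill the rest, and there are C(2,j) ways to pick which j.
By inclusion–exclusion, the number of valid placements is Σ_{j=0}^{2} (−1)^j C(2,j)·(7−j)!.
Computing: 5040 − 1440 + 120 = 3720.

3720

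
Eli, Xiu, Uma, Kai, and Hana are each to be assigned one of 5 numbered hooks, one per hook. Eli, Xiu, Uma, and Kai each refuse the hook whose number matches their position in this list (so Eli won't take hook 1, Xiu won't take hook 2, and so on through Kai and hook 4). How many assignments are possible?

53

Let Aᵢ (for 1 ≤ i ≤ 4) be the placements that put person i in their forbidden hook. Any j of these fix j positions, leaving (5−j)! ways to fill the rest, and there are C(4,j) ways to pick which j.
By inclusion–exclusion, the number of valid placements is Σ_{j=0}^{4} (−1)^j C(4,j)·(5−j)!.
Computing: 120 − 96 + 36 − 8 + 1 = 53.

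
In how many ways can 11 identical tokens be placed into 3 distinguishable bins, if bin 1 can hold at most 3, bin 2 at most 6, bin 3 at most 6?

14

Ignoring the caps, the number of non-negative solutions to x_1+…+x_3 = 11 is C(13,2) = 78.
Subtract solutions that violate a single cap (substitute x_i' = x_i − (cap_i+1)): x_1 ≥ 4 gives C(9,2) = 36; x_2 ≥ 7 gives C(6,2) = 15; x_3 ≥ 7 gives C(6,2) = 15. Together 66.
Add back pairs where two caps are both exceeded: 1 + 1 + 0 = 2.
By inclusion–exclusion the count is 78 − 66 + 2 = 14.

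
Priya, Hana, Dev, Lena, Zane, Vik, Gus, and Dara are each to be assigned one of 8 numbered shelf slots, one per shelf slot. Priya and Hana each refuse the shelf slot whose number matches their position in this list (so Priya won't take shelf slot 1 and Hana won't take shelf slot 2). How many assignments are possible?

Let Aᵢ (for i ∈ {1, 2}) be the placements that put person i in their forbidden shelf slot. Any j of these fix j positions, leaving (8−j)! ways to fill the rest, and there are C(2,j) ways to pick which j.
By inclusion–exclusion, the number of valid placements is Σ_{j=0}^{2} (−1)^j C(2,j)·(8−j)!.
Computing: 40320 − 10080 + 720 = 30960.

30960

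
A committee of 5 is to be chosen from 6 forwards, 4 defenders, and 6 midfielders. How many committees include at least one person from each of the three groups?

3084

Unrestricted: C(16,5) = 4368 ways to pick any 5 of the 16.
Selections missing a whole group: no forwards → C(10,5) = 252; no defenders → C(12,5) = 792; no midfielders → C(10,5) = 252.
Add back selections omitting two groups (i.e. drawn from a single group): C(6,5) + C(4,5) + C(6,5) = 12.
By inclusion–exclusion: 4368 − 1296 + 12 = 3084.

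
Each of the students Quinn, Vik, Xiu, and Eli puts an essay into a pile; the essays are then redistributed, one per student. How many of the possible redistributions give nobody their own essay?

Let Aᵢ be the assignments in which student i gets their own essay. We want the size of the complement of A₁∪…∪A_4.
By inclusion–exclusion this is Σ_{j=0}^{4} (−1)^j C(4,j)·(4−j)!.
Computing: 24 − 24 + 12 − 4 + 1 = 9.

9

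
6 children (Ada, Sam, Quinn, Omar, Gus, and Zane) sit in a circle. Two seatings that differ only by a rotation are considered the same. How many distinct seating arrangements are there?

Seat Ada anywhere (absorbing the rotational symmetry), then permute the other 5: (5)! = 120.

120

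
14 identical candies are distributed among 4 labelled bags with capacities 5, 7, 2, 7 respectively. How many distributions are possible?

Without the upper bounds there are C(17,3) = 680 ways to split 14 among 4 bags.
Subtract solutions that violate a single cap (substitute x_i' = x_i − (cap_i+1)): x_1 ≥ 6 gives C(11,3) = 165; x_2 ≥ 8 gives C(9,3) = 84; x_3 ≥ 3 gives C(14,3) = 364; x_4 ≥ 8 gives C(9,3) = 84. Together 697.
Add back pairs where two caps are both exceeded: 1 + 56 + 1 + 20 + 0 + 20 = 98.
By inclusion–exclusion the count is 680 − 697 + 98 = 81.

81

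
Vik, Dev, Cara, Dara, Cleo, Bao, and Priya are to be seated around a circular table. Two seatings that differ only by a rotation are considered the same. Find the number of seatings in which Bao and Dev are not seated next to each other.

480

Without the restriction there are (6)! = 720 seatings.
Those with Bao next to Dev: fuse the pair into one unit and seat 6 units around a circle — 2·(5)! = 240.
Subtracting, 720 − 240 = 480.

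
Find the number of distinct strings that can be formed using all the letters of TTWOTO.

TTWOTO has 6 letters with O appearing twice and T appearing 3 times.
So there are 6! / (3!·2!) = 60 distinguishable arrangements.

60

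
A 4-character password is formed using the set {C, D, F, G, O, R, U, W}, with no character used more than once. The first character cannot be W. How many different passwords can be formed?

1470

The first character has 8−1 = 7 choices (anything except W).
The remaining 3 characters are filled from the other 7 symbols without repetition: 7 × 6 × 5 = 210.
Total: 7 × 210 = 1470.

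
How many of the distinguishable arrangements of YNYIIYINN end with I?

560

With the last slot taken by I, it remains to arrange the other 8 letters (YNYIYINN).
Those 8 letters have I appearing twice, N appearing 3 times, and Y appearing 3 times, giving (8)!/(3!·3!·2!) = 560.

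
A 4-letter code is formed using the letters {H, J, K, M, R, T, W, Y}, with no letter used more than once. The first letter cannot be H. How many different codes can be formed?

The first letter has 8−1 = 7 choices (anything except H).
The remaining 3 letters are filled from the other 7 symbols without repetition: 7 × 6 × 5 = 210.
Total: 7 × 210 = 1470.

1470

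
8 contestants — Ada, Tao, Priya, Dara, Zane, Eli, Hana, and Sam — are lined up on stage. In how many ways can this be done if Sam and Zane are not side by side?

Of the 8! = 40320 arrangements, those with Sam and Zane adjacent number 2 × 7! = 10080 (treat the pair as a block with 2 internal orders).
So 40320 − 10080 = 30240 arrangements keep them apart.

30240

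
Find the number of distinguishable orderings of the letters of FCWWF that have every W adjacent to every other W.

Treat the 2 copies of W as a single block. The multiset to arrange is then {WW, C, F, F}, 4 items in all.
That gives (4)!/(2!) = 12 arrangements.

12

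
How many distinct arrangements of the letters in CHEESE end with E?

60

Fix E in the last position and arrange the remaining 5 letters.
Those 5 letters have E appearing twice, giving (5)!/(2!) = 60.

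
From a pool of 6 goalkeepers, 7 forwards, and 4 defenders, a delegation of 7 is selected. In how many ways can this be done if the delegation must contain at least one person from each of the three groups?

17283

With no constraint there are C(17,7) = 19448 possible selections.
Subtract selections that omit an entire group: no goalkeepers → C(11,7) = 330; no forwards → C(10,7) = 120; no defenders → C(13,7) = 1716.
Add back selections omitting two groups (i.e. drawn from a single group): C(6,7) + C(7,7) + C(4,7) = 1.
By inclusion–exclusion: 19448 − 2166 + 1 = 17283.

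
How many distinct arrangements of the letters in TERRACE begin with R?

With the first slot taken by R, it remains to arrange the other 6 letters (TERACE).
Those 6 letters have E appearing twice, giving (6)!/(2!) = 360.

360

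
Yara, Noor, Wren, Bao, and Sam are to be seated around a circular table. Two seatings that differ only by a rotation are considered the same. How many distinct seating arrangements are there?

24

Around a circle, 5 distinct people have 5!/5 = (4)! = 24 rotationally distinct seatings.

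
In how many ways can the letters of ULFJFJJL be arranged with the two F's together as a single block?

420

Treat the 2 copies of F as a single block. The multiset to arrange is then {FF, J, J, J, L, L, U}, 7 items in all.
That gives (7)!/(3!·2!) = 420 arrangements.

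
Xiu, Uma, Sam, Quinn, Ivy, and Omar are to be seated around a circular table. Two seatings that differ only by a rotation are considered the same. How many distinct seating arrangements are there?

Fix one person's seat to break rotational symmetry; the remaining 5 people can be arranged in (5)! = 120 ways.

120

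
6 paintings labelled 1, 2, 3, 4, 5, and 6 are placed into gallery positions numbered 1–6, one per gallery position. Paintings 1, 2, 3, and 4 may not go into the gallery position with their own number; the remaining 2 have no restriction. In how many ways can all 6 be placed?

Let Aᵢ (for 1 ≤ i ≤ 4) be the placements that put painting i in its forbidden gallery position. Any j of these fix j positions, leaving (6−j)! ways to fill the rest, and there are C(4,j) ways to pick which j.
By inclusion–exclusion, the number of valid placements is Σ_{j=0}^{4} (−1)^j C(4,j)·(6−j)!.
Computing: 720 − 480 + 144 − 24 + 2 = 362.

362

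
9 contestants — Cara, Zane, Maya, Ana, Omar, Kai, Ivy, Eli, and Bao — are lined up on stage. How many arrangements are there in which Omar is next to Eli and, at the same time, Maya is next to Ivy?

20160

Treat {Omar,Eli} as one block (2 orders) and {Maya,Ivy} as another (2 orders).
That leaves 7 units to arrange: 2 × 2 × 7! = 4 × 5040 = 20160.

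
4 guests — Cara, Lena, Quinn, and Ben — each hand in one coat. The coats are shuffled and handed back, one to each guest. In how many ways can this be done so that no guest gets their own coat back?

9

This is the derangement count D_4: permutations of 4 items with no fixed point.
By inclusion–exclusion this is Σ_{j=0}^{4} (−1)^j C(4,j)·(4−j)!.
Computing: 24 − 24 + 12 − 4 + 1 = 9.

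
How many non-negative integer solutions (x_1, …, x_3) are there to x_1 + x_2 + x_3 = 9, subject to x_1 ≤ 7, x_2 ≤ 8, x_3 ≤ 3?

Without the upper bounds there are C(11,2) = 55 ways to split 9 among 3 variables.
Subtract solutions that violate a single cap (substitute x_i' = x_i − (cap_i+1)): x_1 ≥ 8 gives C(3,2) = 3; x_2 ≥ 9 gives C(2,2) = 1; x_3 ≥ 4 gives C(7,2) = 21. Together 25.
No two caps can be exceeded simultaneously, so the pair terms are all 0.
By inclusion–exclusion the count is 55 − 25 + 0 = 30.

30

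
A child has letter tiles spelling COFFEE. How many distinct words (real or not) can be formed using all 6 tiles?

COFFEE has 6 letters with E appearing twice and F appearing twice.
Dividing 6! = 720 by 2!·2! = 4 for the repeated letters gives 180.

180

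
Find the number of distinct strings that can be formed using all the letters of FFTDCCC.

420

Letter multiplicities in FFTDCCC: C×3, D×1, F×2, T×1.
So there are 7! / (3!·2!) = 420 distinguishable arrangements.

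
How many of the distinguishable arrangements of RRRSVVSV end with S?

With the last slot taken by S, it remains to arrange the other 7 letters (RRRVVSV).
Those 7 letters have R appearing 3 times and V appearing 3 times, giving (7)!/(3!·3!) = 140.

140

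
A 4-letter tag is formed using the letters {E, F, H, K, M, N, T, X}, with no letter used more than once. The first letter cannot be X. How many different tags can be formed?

The first letter has 8−1 = 7 choices (anything except X).
The remaining 3 letters are filled from the other 7 symbols without repetition: 7 × 6 × 5 = 210.
Total: 7 × 210 = 1470.

1470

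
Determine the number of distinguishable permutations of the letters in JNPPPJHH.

1680

Letter multiplicities in JNPPPJHH: H×2, J×2, N×1, P×3.
The number of distinct arrangements is 8!/(3!·2!·2!) = 40320/24 = 1680.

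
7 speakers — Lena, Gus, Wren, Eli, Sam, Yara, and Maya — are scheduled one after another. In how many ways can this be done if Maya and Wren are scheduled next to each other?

1440

Glue Maya and Wren into one block (2 internal orders), leaving 6 units to arrange in a row.
That gives 2 × 6! = 2 × 720 = 1440.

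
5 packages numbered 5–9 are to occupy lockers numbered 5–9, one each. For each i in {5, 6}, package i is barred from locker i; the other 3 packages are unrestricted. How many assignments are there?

Let Aᵢ (for i ∈ {5, 6}) be the placements that put package i in its forbidden locker. Any j of these fix j positions, leaving (5−j)! ways to fill the rest, and there are C(2,j) ways to pick which j.
By inclusion–exclusion, the number of valid placements is Σ_{j=0}^{2} (−1)^j C(2,j)·(5−j)!.
Computing: 120 − 48 + 6 = 78.

78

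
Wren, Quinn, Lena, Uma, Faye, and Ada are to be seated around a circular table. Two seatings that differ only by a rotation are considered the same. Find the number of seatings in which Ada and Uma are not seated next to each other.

All circular seatings of 6 people number (5)! = 120.
Seatings with Ada beside Uma: treat them as a block with 2 internal orders, giving 2 × (4)! = 48.
Subtracting, 120 − 48 = 72.

72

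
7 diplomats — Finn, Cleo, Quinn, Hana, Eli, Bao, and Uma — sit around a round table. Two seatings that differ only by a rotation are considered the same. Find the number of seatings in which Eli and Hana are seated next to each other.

Treat {Eli, Hana} as one unit (2 internal orders) and seat the resulting 6 units around the table: (5)! circular arrangements.
So 2 × (5)! = 2 × 120 = 240.

240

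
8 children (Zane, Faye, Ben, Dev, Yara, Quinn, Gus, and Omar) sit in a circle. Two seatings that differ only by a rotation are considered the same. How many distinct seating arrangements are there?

5040

Seat Zane anywhere (absorbing the rotational symmetry), then permute the other 7: (7)! = 5040.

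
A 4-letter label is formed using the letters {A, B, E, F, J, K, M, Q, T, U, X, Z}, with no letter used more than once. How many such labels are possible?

This is a permutation of 4 out of 12: P(12,4) = 12!/8!.
That product is 12 × 11 × 10 × 9 = 11880.

11880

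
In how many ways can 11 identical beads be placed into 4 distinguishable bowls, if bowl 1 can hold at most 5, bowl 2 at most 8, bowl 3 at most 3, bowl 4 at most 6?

148

Without the upper bounds there are C(14,3) = 364 ways to split 11 among 4 bowls.
Subtract solutions that violate a single cap (substitute x_i' = x_i − (cap_i+1)): x_1 ≥ 6 gives C(8,3) = 56; x_2 ≥ 9 gives C(5,3) = 10; x_3 ≥ 4 gives C(10,3) = 120; x_4 ≥ 7 gives C(7,3) = 35. Together 221.
Add back pairs where two caps are both exceeded: 0 + 4 + 0 + 0 + 0 + 1 = 5.
By inclusion–exclusion the count is 364 − 221 + 5 = 148.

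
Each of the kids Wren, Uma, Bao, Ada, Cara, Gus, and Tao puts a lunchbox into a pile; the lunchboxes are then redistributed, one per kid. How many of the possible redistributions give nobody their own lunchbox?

1854

Let Aᵢ be the assignments in which kid i gets their own lunchbox. We want the size of the complement of A₁∪…∪A_7.
By inclusion–exclusion this is Σ_{j=0}^{7} (−1)^j C(7,j)·(7−j)!.
Computing: 5040 − 5040 + 2520 − 840 + 210 − 42 + 7 − 1 = 1854.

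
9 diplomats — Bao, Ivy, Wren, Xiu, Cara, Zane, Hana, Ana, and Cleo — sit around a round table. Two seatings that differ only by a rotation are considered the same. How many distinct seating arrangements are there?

40320

Around a circle, 9 distinct people have 9!/9 = (8)! = 40320 rotationally distinct seatings.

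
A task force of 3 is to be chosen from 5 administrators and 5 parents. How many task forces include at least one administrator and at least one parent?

100

Unrestricted: C(10,3) = 120 ways to pick any 3 of the 10.
Subtract selections that omit an entire group: no administrators → C(5,3) = 10; no parents → C(5,3) = 10.
Both groups omitted at once is impossible, so 120 − 20 = 100.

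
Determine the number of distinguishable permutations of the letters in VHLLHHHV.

Letter multiplicities in VHLLHHHV: H×4, L×2, V×2.
The number of distinct arrangements is 8!/(4!·2!·2!) = 40320/96 = 420.

420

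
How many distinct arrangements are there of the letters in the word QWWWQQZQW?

630

Letter multiplicities in QWWWQQZQW: Q×4, W×4, Z×1.
So there are 9! / (4!·4!) = 630 distinguishable arrangements.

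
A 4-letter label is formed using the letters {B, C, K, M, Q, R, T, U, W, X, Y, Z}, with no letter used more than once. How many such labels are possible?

This is a permutation of 4 out of 12: P(12,4) = 12!/8!.
That product is 12 × 11 × 10 × 9 = 11880.

11880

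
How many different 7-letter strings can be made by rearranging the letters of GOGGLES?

840

The 7 letters of GOGGLES have repeats: G appearing 3 times.
So there are 7! / (3!) = 840 distinguishable arrangements.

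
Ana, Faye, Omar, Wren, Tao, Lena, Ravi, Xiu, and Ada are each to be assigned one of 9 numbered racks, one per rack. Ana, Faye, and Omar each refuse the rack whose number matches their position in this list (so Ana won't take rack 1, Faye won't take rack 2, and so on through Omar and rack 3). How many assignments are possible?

256320

Let Aᵢ (for i ∈ {1, 2, 3}) be the placements that put person i in their forbidden rack. Any j of these fix j positions, leaving (9−j)! ways to fill the rest, and there are C(3,j) ways to pick which j.
By inclusion–exclusion, the number of valid placements is Σ_{j=0}^{3} (−1)^j C(3,j)·(9−j)!.
Computing: 362880 − 120960 + 15120 − 720 = 256320.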